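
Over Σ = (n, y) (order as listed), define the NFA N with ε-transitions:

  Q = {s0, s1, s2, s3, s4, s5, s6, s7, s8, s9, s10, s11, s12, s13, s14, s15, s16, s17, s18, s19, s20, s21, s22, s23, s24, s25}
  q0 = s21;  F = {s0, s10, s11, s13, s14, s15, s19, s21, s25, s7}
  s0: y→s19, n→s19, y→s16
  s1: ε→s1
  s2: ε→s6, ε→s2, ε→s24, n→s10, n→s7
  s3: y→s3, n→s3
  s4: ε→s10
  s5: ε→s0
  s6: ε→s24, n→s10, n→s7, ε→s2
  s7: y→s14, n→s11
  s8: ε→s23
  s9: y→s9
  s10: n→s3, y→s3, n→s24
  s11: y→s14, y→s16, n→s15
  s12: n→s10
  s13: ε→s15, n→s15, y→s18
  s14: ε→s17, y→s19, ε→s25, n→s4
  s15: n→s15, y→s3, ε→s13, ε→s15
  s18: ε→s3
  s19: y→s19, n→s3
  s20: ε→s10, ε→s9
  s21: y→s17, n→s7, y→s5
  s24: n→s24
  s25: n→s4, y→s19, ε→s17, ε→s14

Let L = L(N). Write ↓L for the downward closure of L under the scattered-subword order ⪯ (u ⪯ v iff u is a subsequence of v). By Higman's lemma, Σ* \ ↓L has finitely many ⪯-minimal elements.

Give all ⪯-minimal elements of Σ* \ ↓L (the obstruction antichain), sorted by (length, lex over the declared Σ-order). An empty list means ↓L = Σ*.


|Q|=26, |F|=10, |δ|=52 (19 ε).
min D↑ (9 st, q0=0, F={8}): 0:n→1,y→2 1:n→3,y→4 2:n→5,y→5 3:n→6,y→4 4:n→7,y→5 5:n→8,y→5 6:n→6,y→8 7:n→8,y→8 8:n→8,y→8 [Hopcroft].
'ynn': N↓-sim [17, 12, 5, 2] end={s24,s3} ∉↓L; 3/3 single-dels accept.
'yyn': N↓-sim [17, 12, 3, 1] end={s3} — reject; 3/3 single-dels accept.
'nnny': |S_i|=[17, 14, 13, 7, 2] end={s18,s3} ∉↓L; 4/4 single-dels accept.
'nyny': run [17, 14, 10, 4, 1] end={s3} ∉↓L; 4/4 deletions ∈↓L.
4 obstructions.

Antichain: [ynn, yyn, nnny, nyny].


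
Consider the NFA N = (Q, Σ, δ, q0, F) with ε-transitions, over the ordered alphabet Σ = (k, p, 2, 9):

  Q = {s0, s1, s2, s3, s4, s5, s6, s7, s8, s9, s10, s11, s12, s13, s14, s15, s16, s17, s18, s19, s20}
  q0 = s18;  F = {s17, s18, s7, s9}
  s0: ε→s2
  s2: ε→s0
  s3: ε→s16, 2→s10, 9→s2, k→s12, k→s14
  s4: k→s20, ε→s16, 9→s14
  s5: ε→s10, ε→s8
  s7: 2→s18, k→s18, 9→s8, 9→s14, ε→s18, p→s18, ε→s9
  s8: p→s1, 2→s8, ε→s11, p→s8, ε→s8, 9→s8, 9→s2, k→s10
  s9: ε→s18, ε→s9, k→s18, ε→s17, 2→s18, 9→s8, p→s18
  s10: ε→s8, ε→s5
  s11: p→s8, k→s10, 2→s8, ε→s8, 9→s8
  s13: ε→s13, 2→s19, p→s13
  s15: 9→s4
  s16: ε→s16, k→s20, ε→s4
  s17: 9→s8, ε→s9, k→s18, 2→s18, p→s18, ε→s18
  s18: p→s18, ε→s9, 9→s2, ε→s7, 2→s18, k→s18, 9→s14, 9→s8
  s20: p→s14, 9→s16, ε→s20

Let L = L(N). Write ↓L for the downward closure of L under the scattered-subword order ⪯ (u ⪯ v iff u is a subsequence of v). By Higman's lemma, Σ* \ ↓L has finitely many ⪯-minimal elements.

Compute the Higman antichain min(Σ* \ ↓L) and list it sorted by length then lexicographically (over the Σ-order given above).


min(Σ*\↓L) = [9].

|Q|=21, |F|=4, |δ|=65 (24 ε).
min D↑ (2 st, q0=0, F={1}): 0:k→0,p→0,2→0,9→1 1:k→1,p→1,2→1,9→1.
'9': N↓-sim [12, 8] end={s0,s1,s10,s11,s14,s2,s5,s8} ∉↓L; 1/1 deletions ∈↓L.
1 obstructions.


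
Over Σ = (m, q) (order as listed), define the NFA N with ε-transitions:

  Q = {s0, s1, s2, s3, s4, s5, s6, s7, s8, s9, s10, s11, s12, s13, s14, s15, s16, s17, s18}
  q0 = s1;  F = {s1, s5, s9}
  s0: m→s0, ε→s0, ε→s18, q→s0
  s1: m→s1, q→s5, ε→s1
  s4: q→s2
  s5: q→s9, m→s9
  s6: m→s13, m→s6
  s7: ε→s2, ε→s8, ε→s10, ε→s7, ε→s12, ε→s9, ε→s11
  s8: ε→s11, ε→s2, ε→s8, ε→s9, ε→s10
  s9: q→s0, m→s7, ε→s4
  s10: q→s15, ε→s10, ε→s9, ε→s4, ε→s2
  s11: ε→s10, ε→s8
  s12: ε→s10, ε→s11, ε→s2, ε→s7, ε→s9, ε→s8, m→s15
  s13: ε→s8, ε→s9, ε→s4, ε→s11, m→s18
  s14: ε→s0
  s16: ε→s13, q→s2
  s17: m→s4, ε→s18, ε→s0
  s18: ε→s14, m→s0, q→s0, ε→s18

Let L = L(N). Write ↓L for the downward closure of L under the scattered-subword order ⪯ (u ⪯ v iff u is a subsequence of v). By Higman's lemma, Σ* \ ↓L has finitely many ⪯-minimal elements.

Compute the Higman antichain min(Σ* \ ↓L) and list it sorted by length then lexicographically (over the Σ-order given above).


|Q|=19, |F|=3, |δ|=56 (38 ε).
min D↑ (4 st, q0=0, F={3}): 0:m→0,q→1 1:m→2,q→2 2:m→2,q→3 3:m→3,q→3 [Hopcroft].
'qmq': run [14, 13, 12, 5] end={s0,s14,s15,s18,s2} rej; 3/3 deletions ∈↓L.
'qqq': run [14, 13, 12, 5] end={s0,s14,s15,s18,s2} ∉↓L; 3/3 deletions ∈↓L.
2 obstructions.

Antichain: [qmq, qqq].


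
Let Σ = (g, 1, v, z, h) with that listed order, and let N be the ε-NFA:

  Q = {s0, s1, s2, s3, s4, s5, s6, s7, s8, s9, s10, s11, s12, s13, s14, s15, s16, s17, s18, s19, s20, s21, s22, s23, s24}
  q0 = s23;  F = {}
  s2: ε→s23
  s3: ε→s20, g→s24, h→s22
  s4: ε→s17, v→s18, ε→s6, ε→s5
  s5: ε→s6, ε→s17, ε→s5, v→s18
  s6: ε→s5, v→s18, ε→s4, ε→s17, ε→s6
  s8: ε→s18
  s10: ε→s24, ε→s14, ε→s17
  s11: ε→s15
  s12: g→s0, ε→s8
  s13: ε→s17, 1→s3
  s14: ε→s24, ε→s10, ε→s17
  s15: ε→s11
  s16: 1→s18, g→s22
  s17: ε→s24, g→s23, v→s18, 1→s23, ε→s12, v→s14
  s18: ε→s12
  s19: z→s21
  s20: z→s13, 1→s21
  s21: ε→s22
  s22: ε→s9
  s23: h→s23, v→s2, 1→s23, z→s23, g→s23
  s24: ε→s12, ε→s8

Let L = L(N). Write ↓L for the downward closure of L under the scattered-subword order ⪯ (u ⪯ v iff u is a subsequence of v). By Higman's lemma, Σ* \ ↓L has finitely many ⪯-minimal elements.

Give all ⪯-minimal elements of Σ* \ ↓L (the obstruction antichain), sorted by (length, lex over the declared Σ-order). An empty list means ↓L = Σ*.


min(Σ*\↓L) = [ε].

|Q|=25, |F|=0, |δ|=51 (30 ε).
min D↑ (1 st, q0=0, F={0}): 0:g→0,1→0,v→0,z→0,h→0 (ε-aug+det+¬).
ε ∈ L(D↑) — L = ∅.


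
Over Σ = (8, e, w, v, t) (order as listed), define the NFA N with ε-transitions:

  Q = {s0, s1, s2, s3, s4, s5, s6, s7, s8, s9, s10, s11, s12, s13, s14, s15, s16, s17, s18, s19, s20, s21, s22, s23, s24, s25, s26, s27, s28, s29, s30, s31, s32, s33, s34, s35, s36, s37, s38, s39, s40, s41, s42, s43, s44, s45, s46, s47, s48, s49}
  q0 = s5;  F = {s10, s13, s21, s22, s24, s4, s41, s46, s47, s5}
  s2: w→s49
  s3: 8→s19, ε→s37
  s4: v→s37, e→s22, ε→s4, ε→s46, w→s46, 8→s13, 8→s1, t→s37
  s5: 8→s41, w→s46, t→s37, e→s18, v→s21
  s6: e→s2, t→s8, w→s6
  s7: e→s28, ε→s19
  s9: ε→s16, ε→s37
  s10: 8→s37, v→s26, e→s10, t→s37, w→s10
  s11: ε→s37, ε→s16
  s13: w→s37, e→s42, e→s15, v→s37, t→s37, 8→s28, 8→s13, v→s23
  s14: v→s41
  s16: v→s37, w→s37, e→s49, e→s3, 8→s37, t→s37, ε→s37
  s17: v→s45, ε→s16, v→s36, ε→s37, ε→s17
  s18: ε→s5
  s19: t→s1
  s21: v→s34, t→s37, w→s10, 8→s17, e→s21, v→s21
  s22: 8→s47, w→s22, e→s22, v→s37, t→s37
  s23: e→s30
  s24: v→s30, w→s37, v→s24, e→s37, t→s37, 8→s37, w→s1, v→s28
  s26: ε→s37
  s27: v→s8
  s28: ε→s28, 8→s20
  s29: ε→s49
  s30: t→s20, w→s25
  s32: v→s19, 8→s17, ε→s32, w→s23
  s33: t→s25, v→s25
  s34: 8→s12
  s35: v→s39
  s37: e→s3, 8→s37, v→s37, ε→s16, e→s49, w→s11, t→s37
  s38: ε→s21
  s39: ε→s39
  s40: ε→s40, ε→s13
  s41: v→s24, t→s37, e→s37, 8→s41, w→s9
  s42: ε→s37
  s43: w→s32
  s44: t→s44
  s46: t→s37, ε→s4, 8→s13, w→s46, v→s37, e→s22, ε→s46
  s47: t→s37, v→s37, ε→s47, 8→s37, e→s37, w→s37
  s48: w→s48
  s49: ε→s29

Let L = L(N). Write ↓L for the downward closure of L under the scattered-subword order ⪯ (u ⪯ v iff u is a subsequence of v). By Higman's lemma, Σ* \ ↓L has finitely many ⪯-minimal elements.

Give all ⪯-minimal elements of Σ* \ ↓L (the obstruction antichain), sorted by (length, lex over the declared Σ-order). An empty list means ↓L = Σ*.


|Q|=50, |F|=10, |δ|=122 (27 ε).
min D↑ (10 st, q0=0, F={4}): 0:8→1,e→0,w→2,v→3,t→4 1:8→1,e→4,w→4,v→5,t→4 2:8→6,e→7,w→2,v→4,t→4 3:8→4,e→3,w→8,v→3,t→4 4:8→4,e→4,w→4,v→4,t→4 5:8→4,e→4,w→4,v→5,t→4 6:8→6,e→4,w→4,v→4,t→4 7:8→9,e→7,w→7,v→4,t→4 8:8→4,e→8,w→8,v→4,t→4 9:8→4,e→4,w→4,v→4,t→4 [Hopcroft].
't': N↓-sim [33, 9] end={s1,s11,s16,s19,s20,s29,s3,s37,s49} ∉↓L; 1/1 single-dels accept.
'8e': N↓-sim [33, 24, 13] end={s1,s11,s15,s16,s19,s20,s25,s29,s3,s30,s37,s42,…} — reject; 2/2 single-dels accept.
'8w': run [33, 24, 10] end={s1,s11,s16,s19,s25,s29,s3,s37,s49,s9} — reject; 2/2 deletions ∈↓L.
'wv': |S_i|=[33, 23, 13] end={s1,s11,s16,s19,s20,s23,s25,s26,s29,s3,s30,s37,…} ∉↓L; 2/2 del acc.
'v8': run [33, 22, 13] end={s1,s11,s12,s16,s17,s19,s20,s29,s3,s36,s37,s45,…} ∉↓L; 2/2 single-dels accept.
'we88': |S_i|=[33, 23, 17, 9, 8] end={s1,s11,s16,s19,s29,s3,s37,s49} rej; 4/4 deletions ∈↓L.
6 obstructions.

min(Σ*\↓L) = [t, 8e, 8w, wv, v8, we88].


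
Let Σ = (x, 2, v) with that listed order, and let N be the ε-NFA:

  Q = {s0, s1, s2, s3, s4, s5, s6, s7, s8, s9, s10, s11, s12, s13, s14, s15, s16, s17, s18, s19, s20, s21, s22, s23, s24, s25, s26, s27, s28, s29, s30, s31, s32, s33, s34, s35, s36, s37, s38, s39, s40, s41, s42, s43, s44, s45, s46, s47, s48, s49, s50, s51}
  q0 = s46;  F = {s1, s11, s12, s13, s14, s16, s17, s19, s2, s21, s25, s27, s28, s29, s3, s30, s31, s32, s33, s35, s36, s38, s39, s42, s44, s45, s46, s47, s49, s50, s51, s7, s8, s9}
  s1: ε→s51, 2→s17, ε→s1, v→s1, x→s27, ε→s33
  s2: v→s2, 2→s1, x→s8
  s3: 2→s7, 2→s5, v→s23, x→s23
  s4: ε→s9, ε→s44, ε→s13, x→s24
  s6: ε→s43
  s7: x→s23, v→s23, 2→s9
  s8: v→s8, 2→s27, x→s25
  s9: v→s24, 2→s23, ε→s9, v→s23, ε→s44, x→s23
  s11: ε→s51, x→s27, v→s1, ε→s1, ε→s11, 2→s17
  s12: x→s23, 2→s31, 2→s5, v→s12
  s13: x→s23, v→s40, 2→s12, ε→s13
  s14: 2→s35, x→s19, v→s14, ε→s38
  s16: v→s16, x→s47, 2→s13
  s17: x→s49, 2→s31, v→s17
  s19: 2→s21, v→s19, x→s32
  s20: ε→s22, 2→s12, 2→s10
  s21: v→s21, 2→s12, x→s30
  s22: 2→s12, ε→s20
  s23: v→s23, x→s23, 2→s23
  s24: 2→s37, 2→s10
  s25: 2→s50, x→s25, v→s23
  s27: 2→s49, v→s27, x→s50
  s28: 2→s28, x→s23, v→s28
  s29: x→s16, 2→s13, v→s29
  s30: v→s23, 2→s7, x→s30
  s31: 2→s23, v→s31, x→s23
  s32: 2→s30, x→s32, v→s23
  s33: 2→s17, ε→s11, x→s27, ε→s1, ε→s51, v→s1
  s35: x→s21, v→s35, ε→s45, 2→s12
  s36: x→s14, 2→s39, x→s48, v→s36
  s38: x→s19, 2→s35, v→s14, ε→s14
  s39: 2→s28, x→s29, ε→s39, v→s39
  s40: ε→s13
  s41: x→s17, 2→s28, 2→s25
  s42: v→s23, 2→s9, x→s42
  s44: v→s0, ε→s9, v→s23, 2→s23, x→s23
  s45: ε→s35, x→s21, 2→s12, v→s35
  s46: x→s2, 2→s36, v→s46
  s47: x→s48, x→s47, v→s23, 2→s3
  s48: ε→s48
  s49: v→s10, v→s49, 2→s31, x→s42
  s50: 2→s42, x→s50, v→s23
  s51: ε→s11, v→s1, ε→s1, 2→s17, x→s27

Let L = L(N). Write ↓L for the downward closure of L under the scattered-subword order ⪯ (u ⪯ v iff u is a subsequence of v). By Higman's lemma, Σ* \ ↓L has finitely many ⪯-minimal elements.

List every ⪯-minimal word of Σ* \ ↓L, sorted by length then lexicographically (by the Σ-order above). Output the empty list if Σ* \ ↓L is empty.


|Q|=52, |F|=34, |δ|=149 (28 ε).
min D↑ (29 st, q0=0, F={15}): 0:x→1,2→2,v→0 1:x→3,2→4,v→1 2:x→5,2→6,v→2 3:x→7,2→8,v→3 4:x→8,2→9,v→4 5:x→10,2→11,v→5 6:x→12,2→13,v→6 7:x→7,2→14,v→15 8:x→14,2→16,v→8 9:x→16,2→17,v→9 10:x→18,2→19,v→10 11:x→19,2→20,v→11 12:x→21,2→22,v→12 13:x→15,2→13,v→13 14:x→14,2→23,v→15 15:x→15,2→15,v→15 16:x→23,2→17,v→16 17:x→15,2→15,v→17 18:x→18,2→24,v→15 19:x→24,2→20,v→19 20:x→15,2→17,v→20 21:x→25,2→22,v→21 22:x→15,2→20,v→22 23:x→23,2→26,v→15 24:x→24,2→27,v→15 25:x→25,2→28,v→15 26:x→15,2→15,v→15 27:x→15,2→26,v→15 28:x→15,2→27,v→15 (ε-aug+det+¬).
'xxxv': run [42, 38, 27, 17, 5] end={s0,s10,s23,s24,s37} rej; 4/4 deletions ∈↓L.
'222x': run [42, 38, 27, 15, 1] end={s23} ∉↓L; 4/4 del acc.
'x2222': run [42, 38, 27, 14, 9, 3] end={s10,s23,s37} rej; 5/5 del acc.
3 minimals (antichain).

min(Σ*\↓L) = [xxxv, 222x, x2222].


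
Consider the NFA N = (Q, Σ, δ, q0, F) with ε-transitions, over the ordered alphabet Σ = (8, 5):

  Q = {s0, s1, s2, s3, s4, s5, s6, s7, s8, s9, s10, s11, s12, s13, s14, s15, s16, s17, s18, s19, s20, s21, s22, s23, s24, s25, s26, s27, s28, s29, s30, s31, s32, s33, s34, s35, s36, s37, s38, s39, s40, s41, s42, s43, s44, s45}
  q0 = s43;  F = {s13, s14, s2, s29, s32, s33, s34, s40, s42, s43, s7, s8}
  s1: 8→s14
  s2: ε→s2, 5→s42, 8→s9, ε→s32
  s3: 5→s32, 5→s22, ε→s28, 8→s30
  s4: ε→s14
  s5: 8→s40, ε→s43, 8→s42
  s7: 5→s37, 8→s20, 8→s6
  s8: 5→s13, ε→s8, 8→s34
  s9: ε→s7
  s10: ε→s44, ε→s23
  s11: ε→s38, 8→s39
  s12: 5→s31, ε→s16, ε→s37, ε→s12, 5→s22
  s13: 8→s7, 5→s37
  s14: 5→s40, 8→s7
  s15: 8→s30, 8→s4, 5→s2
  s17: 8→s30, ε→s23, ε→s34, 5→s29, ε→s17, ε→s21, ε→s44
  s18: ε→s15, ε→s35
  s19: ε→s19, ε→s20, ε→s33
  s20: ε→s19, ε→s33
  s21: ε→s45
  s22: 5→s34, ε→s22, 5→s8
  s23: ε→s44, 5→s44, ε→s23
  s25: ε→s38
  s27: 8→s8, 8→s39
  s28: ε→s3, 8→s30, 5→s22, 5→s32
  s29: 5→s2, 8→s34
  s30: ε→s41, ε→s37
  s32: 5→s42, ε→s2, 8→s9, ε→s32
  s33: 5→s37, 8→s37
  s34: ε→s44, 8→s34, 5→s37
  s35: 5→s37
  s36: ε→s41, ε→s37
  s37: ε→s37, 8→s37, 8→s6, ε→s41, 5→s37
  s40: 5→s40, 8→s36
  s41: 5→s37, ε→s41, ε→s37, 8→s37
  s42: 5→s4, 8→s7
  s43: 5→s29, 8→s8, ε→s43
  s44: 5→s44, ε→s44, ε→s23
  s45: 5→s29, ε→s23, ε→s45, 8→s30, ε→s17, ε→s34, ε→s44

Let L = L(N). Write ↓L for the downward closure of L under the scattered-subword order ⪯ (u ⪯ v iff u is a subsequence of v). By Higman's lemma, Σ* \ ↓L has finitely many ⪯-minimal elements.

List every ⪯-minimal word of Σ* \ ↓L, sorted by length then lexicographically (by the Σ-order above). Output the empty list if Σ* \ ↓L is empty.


Antichain: [885, 855, 585, 85888, 55888, 555558].

|Q|=46, |F|=12, |δ|=106 (50 ε).
min D↑ (12 st, q0=0, F={6}): 0:8→1,5→2 1:8→3,5→4 2:8→3,5→5 3:8→3,5→6 4:8→7,5→6 5:8→7,5→8 6:8→6,5→6 7:8→9,5→6 8:8→7,5→10 9:8→6,5→6 10:8→7,5→11 11:8→6,5→11.
'885': run [22, 14, 10, 5] end={s23,s37,s41,s44,s6} — reject; 3/3 del acc.
'855': |S_i|=[22, 14, 10, 5] end={s23,s37,s41,s44,s6} ∉↓L; 3/3 deletions ∈↓L.
'585': N↓-sim [22, 20, 12, 5] end={s23,s37,s41,s44,s6} rej; 3/3 single-dels accept.
'85888': N↓-sim [22, 14, 10, 7, 6, 3] end={s37,s41,s6} rej; 5/5 single-dels accept.
'55888': |S_i|=[22, 20, 17, 9, 6, 3] end={s37,s41,s6} ∉↓L; 5/5 del acc.
'555558': run [22, 20, 17, 14, 13, 7, 4] end={s36,s37,s41,s6} ∉↓L; 6/6 deletions ∈↓L.
6 words, ⪯-incomp.


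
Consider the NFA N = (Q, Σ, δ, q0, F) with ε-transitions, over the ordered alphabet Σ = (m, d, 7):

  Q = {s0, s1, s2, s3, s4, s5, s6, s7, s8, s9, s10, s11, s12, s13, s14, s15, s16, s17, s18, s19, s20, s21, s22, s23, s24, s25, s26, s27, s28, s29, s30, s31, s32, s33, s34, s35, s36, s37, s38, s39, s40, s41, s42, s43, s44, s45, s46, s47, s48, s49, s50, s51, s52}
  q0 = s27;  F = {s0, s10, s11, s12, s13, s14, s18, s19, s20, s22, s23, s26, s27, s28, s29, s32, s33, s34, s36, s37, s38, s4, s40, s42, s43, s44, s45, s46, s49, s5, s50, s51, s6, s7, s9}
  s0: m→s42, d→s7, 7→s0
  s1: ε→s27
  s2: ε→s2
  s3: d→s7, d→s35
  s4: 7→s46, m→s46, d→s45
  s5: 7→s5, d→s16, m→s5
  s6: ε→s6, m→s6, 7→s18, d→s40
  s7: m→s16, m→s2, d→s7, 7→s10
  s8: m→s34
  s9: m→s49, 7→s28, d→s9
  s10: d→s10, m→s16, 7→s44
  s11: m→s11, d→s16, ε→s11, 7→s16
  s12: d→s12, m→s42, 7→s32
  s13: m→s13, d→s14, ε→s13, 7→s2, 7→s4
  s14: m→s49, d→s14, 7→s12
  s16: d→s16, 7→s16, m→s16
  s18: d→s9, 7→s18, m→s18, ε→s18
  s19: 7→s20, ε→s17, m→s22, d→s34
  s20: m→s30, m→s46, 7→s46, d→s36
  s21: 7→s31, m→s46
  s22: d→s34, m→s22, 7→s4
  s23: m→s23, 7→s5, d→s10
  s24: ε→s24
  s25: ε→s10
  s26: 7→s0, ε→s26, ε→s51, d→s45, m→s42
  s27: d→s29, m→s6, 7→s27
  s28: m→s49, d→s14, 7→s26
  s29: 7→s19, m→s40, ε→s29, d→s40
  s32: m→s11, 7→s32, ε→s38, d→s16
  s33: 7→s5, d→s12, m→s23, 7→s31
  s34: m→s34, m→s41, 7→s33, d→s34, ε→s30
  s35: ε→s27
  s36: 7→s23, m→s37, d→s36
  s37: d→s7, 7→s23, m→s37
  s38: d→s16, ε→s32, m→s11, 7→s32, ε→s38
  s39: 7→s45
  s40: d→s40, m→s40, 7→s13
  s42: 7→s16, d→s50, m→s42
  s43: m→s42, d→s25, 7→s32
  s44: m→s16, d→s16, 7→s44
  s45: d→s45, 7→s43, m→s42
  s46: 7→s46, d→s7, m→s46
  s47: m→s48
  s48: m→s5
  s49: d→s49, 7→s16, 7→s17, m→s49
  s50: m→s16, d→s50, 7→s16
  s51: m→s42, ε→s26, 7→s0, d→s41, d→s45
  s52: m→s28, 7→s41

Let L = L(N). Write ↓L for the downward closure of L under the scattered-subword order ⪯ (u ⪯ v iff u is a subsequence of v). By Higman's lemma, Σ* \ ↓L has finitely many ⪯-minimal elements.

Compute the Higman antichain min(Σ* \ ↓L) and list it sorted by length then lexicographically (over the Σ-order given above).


|Q|=53, |F|=35, |δ|=143 (18 ε).
min D↑ (34 st, q0=0, F={20}): 0:m→1,d→2,7→0 1:m→1,d→3,7→4 2:m→3,d→3,7→5 3:m→3,d→3,7→6 4:m→4,d→7,7→4 5:m→8,d→9,7→10 6:m→6,d→11,7→12 7:m→13,d→7,7→14 8:m→8,d→9,7→12 9:m→9,d→9,7→15 10:m→16,d→17,7→16 11:m→13,d→11,7→18 12:m→16,d→19,7→16 13:m→13,d→13,7→20 14:m→13,d→11,7→21 15:m→22,d→18,7→23 16:m→16,d→24,7→16 17:m→25,d→17,7→22 18:m→26,d→18,7→27 19:m→26,d→19,7→28 20:m→20,d→20,7→20 21:m→26,d→19,7→29 22:m→22,d→30,7→23 23:m→23,d→20,7→23 24:m→20,d→24,7→30 25:m→25,d→24,7→22 26:m→26,d→31,7→20 27:m→32,d→20,7→27 28:m→26,d→30,7→27 29:m→26,d→24,7→29 30:m→20,d→30,7→33 31:m→20,d→31,7→20 32:m→32,d→20,7→20 33:m→20,d→20,7→33 [Hopcroft].
'm7dm7': N↓-sim [42, 37, 31, 23, 7, 2] end={s16,s17} rej; 5/5 del acc.
'dd7dm7': |S_i|=[42, 39, 35, 29, 18, 7, 2] end={s16,s17} rej; 6/6 deletions ∈↓L.
'd7d77d': |S_i|=[42, 39, 36, 26, 16, 7, 1] end={s16} rej; 6/6 deletions ∈↓L.
'd77mdm': |S_i|=[42, 39, 36, 29, 13, 6, 2] end={s16,s2} rej; 6/6 deletions ∈↓L.
'd777dm': |S_i|=[42, 39, 36, 29, 17, 7, 2] end={s16,s2} rej; 6/6 single-dels accept.
5 obstructions.

Antichain: [m7dm7, dd7dm7, d7d77d, d77mdm, d777dm].


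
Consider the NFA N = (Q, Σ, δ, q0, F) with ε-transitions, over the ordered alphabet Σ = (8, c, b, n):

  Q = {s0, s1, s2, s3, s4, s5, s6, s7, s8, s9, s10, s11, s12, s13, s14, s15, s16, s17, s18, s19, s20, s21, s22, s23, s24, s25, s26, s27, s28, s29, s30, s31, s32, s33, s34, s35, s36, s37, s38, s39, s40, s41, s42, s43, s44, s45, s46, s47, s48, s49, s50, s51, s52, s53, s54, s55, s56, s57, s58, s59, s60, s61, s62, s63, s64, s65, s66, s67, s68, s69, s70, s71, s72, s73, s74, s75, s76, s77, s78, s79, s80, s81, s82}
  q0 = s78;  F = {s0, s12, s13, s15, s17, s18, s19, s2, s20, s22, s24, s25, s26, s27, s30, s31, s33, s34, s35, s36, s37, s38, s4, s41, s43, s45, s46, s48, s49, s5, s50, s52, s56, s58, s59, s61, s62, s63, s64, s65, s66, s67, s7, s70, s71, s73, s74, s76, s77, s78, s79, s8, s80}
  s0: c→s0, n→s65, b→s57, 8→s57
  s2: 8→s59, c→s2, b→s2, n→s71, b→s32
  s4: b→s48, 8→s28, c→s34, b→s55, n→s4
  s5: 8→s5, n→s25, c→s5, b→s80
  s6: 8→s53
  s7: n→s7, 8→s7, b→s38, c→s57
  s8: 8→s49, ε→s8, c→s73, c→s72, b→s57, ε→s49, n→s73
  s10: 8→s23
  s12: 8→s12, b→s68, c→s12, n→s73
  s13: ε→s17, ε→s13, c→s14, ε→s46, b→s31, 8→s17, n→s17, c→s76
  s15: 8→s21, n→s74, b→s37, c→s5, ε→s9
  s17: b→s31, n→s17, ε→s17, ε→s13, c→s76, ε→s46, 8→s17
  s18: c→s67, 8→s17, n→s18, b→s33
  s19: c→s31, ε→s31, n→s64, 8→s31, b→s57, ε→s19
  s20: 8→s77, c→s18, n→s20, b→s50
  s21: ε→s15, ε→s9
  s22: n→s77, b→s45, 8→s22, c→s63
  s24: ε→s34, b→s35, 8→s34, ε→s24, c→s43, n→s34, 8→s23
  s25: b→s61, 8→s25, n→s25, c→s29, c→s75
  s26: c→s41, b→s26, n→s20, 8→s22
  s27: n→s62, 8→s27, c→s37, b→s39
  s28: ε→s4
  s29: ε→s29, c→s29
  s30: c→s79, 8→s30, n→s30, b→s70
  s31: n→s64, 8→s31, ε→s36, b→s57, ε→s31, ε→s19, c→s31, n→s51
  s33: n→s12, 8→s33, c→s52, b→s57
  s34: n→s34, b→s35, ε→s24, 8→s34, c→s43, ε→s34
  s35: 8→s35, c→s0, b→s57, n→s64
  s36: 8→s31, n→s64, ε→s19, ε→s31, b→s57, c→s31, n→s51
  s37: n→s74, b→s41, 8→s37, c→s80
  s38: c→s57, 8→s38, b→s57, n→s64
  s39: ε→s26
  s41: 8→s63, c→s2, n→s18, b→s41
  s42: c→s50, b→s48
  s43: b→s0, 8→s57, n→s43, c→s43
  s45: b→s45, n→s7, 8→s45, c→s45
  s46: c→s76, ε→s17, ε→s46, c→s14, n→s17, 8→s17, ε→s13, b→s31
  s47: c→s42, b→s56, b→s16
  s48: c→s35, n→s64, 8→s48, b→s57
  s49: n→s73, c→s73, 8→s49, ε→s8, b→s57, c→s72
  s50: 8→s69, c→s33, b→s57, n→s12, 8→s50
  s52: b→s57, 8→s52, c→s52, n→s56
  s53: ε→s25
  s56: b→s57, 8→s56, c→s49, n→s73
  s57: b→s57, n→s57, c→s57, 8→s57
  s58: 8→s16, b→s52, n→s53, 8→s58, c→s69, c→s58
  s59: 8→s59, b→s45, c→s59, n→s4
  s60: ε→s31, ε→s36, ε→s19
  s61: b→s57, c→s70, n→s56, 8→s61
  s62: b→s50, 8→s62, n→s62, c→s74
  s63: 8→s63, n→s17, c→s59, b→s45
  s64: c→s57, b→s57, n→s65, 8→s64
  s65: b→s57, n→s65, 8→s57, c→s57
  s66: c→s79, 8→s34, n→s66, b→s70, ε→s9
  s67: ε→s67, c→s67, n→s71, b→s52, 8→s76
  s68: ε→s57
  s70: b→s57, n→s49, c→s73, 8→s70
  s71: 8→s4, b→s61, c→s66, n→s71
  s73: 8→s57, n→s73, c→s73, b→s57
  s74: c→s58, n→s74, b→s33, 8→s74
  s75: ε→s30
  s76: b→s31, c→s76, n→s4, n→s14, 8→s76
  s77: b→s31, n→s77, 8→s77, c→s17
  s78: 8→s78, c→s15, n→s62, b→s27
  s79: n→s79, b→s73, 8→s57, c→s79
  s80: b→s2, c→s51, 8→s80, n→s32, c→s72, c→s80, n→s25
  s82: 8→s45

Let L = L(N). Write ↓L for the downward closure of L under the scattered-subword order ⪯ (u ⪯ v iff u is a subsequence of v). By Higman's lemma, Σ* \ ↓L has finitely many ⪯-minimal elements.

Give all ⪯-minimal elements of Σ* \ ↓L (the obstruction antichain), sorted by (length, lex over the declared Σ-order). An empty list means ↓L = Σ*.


Antichain: [nbb, nbnn8, ccncc8, bb8bnc].

|Q|=83, |F|=53, |δ|=279 (37 ε).
min D↑ (48 st, q0=0, F={16}): 0:8→0,c→1,b→2,n→3 1:8→1,c→4,b→5,n→6 2:8→2,c→5,b→7,n→3 3:8→3,c→6,b→8,n→3 4:8→4,c→4,b→9,n→10 5:8→5,c→9,b→11,n→6 6:8→6,c→12,b→13,n→6 7:8→14,c→11,b→7,n→15 8:8→8,c→13,b→16,n→17 9:8→9,c→9,b→18,n→10 10:8→10,c→19,b→20,n→10 11:8→21,c→18,b→11,n→22 12:8→12,c→12,b→23,n→10 13:8→13,c→23,b→16,n→17 14:8→14,c→21,b→24,n→25 15:8→25,c→22,b→8,n→15 16:8→16,c→16,b→16,n→16 17:8→17,c→17,b→16,n→26 18:8→27,c→18,b→18,n→28 19:8→19,c→29,b→30,n→19 20:8→20,c→30,b→16,n→31 21:8→21,c→27,b→24,n→32 22:8→32,c→33,b→13,n→22 23:8→23,c→23,b→16,n→31 24:8→24,c→24,b→24,n→34 25:8→25,c→32,b→35,n→25 26:8→16,c→26,b→16,n→26 27:8→27,c→27,b→24,n→36 28:8→36,c→37,b→20,n→28 29:8→16,c→29,b→26,n→29 30:8→30,c→26,b→16,n→38 31:8→31,c→38,b→16,n→26 32:8→32,c→39,b→35,n→32 33:8→39,c→33,b→23,n→28 34:8→34,c→16,b→40,n→34 35:8→35,c→35,b→16,n→41 36:8→36,c→42,b→43,n→36 37:8→42,c→29,b→30,n→37 38:8→38,c→26,b→16,n→26 39:8→39,c→39,b→35,n→36 40:8→40,c→16,b→16,n→41 41:8→41,c→16,b→16,n→44 42:8→42,c→45,b→46,n→42 43:8→43,c→46,b→16,n→41 44:8→16,c→16,b→16,n→44 45:8→16,c→45,b→47,n→45 46:8→46,c→47,b→16,n→41 47:8→16,c→47,b→16,n→44 (ε-aug+det+¬).
'nbb': N↓-sim [70, 55, 25, 2] end={s57,s68} rej; 3/3 single-dels accept.
'nbnn8': N↓-sim [70, 55, 25, 11, 3, 1] end={s57} ∉↓L; 5/5 deletions ∈↓L.
'ccncc8': N↓-sim [70, 61, 50, 34, 20, 8, 1] end={s57} ∉↓L; 6/6 deletions ∈↓L.
'bb8bnc': run [70, 66, 54, 42, 15, 6, 1] end={s57} rej; 6/6 single-dels accept.
4 obstructions.


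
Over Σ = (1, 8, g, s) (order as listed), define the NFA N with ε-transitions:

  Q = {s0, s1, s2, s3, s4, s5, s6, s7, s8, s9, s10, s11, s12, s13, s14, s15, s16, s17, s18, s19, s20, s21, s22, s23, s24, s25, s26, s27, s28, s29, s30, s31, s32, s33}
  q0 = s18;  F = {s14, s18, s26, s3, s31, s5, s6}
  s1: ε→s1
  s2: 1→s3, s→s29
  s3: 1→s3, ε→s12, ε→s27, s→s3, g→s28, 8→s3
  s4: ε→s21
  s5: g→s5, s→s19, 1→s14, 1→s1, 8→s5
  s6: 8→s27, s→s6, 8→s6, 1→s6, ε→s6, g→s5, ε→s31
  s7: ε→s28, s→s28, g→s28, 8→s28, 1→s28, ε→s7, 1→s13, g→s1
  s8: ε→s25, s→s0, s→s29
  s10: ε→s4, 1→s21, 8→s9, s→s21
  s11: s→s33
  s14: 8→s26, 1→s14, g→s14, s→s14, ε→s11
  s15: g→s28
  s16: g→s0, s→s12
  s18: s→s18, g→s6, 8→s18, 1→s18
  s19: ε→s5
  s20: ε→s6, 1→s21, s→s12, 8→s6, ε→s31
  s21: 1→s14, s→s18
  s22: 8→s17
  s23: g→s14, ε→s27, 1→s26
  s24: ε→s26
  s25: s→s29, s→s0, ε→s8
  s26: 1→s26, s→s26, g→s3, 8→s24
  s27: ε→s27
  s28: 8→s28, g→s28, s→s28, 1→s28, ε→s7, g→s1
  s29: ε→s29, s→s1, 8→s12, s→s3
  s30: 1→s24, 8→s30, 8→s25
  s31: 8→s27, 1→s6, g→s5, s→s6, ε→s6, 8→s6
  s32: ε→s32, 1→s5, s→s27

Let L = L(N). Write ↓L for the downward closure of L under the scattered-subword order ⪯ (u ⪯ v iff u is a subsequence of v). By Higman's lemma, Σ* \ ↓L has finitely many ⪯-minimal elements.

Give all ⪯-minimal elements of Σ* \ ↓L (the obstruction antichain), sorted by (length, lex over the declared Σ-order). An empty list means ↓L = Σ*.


min(Σ*\↓L) = [gg18gg].

|Q|=34, |F|=7, |δ|=93 (22 ε).
min D↑ (7 st, q0=0, F={6}): 0:1→0,8→0,g→1,s→0 1:1→1,8→1,g→2,s→1 2:1→3,8→2,g→2,s→2 3:1→3,8→4,g→3,s→3 4:1→4,8→4,g→5,s→4 5:1→5,8→5,g→6,s→5 6:1→6,8→6,g→6,s→6 (ε-aug+det+¬).
'gg18gg': |S_i|=[17, 16, 14, 12, 9, 7, 4] end={s1,s13,s28,s7} ∉↓L; 6/6 del acc.
1 words, ⪯-incomp.


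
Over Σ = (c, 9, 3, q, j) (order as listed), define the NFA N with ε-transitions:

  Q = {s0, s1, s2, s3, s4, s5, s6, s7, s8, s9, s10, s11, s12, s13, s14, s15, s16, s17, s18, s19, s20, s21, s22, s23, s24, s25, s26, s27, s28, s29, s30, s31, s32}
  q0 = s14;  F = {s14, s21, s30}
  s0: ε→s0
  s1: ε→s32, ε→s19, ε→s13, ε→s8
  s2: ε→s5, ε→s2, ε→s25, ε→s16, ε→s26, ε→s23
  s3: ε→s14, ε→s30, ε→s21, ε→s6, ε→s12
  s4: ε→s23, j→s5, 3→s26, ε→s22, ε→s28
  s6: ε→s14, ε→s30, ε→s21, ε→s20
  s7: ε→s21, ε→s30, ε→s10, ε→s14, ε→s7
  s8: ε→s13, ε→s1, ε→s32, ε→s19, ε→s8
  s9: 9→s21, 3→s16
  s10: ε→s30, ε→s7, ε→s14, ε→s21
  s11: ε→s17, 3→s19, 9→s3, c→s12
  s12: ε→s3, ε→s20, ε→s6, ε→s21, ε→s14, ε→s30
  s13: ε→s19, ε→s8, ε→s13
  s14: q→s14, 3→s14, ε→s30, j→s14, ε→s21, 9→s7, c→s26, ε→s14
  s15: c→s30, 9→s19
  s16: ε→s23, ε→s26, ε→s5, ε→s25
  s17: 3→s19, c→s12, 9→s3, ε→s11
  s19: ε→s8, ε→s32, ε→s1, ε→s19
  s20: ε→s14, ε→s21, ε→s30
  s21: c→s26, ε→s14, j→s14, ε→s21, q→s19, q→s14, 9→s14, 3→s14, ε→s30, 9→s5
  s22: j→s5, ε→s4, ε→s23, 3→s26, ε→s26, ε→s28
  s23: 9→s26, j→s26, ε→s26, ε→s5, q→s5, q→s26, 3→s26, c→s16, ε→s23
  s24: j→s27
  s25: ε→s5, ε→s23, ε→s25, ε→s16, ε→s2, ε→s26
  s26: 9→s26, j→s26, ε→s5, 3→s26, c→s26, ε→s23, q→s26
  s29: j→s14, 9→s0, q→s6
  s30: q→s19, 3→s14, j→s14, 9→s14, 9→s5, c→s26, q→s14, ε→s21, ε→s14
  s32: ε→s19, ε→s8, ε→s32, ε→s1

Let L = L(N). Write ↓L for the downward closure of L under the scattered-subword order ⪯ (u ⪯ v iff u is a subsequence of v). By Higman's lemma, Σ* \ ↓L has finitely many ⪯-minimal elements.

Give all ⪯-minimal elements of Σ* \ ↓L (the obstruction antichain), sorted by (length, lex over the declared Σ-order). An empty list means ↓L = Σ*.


min(Σ*\↓L) = [c].

|Q|=33, |F|=3, |δ|=134 (86 ε).
min D↑ (2 st, q0=0, F={1}): 0:c→1,9→0,3→0,q→0,j→0 1:c→1,9→1,3→1,q→1,j→1 (ε-aug+det+¬).
'c': N↓-sim [16, 6] end={s16,s2,s23,s25,s26,s5} ∉↓L; 1/1 single-dels accept.
1 obstructions.


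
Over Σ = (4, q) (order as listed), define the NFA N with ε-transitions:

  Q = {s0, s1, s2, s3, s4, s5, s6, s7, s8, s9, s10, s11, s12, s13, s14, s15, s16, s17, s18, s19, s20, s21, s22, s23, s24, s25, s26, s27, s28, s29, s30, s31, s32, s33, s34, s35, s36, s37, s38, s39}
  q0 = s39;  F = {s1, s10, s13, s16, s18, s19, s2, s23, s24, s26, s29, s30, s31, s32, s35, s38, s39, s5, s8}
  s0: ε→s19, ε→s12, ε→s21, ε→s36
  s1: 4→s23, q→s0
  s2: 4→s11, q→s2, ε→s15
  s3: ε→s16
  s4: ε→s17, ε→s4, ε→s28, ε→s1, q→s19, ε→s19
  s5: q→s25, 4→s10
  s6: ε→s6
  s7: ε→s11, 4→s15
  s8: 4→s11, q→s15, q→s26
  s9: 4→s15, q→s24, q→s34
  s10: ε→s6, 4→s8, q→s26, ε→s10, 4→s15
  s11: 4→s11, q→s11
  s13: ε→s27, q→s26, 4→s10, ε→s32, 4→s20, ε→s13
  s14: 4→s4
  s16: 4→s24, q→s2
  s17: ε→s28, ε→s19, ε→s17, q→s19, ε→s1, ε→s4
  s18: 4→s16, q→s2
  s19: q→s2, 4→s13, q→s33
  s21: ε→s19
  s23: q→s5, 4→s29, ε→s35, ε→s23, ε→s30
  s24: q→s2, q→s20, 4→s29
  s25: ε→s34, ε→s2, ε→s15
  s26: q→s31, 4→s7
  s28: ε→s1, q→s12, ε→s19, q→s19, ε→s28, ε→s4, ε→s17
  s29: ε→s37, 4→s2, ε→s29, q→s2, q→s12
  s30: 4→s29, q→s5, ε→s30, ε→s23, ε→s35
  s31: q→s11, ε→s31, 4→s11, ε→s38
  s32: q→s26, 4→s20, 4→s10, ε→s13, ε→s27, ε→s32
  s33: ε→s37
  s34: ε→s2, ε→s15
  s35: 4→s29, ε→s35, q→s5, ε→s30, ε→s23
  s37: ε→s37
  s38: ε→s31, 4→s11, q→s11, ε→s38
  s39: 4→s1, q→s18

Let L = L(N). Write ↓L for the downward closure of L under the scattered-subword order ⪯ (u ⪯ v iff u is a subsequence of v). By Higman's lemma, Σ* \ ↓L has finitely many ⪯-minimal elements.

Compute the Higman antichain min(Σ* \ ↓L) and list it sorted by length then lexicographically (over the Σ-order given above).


|Q|=40, |F|=19, |δ|=110 (54 ε).
min D↑ (16 st, q0=0, F={11}): 0:4→1,q→2 1:4→3,q→4 2:4→5,q→6 3:4→7,q→8 4:4→9,q→6 5:4→10,q→6 6:4→11,q→6 7:4→6,q→6 8:4→12,q→6 9:4→12,q→13 10:4→7,q→6 11:4→11,q→11 12:4→14,q→13 13:4→11,q→15 14:4→11,q→13 15:4→11,q→11 (ε-aug+det+¬).
'qq4': |S_i|=[33, 28, 13, 3] end={s11,s15,s7} ∉↓L; 3/3 del acc.
'44444': |S_i|=[33, 31, 24, 14, 8, 3] end={s11,s15,s7} ∉↓L; 5/5 deletions ∈↓L.
'444q4': |S_i|=[33, 31, 24, 14, 8, 3] end={s11,s15,s7} rej; 5/5 del acc.
'4q4qqq': |S_i|=[33, 31, 24, 13, 6, 3, 1] end={s11} — reject; 6/6 single-dels accept.
4 minimals (antichain).

Antichain: [qq4, 44444, 444q4, 4q4qqq].


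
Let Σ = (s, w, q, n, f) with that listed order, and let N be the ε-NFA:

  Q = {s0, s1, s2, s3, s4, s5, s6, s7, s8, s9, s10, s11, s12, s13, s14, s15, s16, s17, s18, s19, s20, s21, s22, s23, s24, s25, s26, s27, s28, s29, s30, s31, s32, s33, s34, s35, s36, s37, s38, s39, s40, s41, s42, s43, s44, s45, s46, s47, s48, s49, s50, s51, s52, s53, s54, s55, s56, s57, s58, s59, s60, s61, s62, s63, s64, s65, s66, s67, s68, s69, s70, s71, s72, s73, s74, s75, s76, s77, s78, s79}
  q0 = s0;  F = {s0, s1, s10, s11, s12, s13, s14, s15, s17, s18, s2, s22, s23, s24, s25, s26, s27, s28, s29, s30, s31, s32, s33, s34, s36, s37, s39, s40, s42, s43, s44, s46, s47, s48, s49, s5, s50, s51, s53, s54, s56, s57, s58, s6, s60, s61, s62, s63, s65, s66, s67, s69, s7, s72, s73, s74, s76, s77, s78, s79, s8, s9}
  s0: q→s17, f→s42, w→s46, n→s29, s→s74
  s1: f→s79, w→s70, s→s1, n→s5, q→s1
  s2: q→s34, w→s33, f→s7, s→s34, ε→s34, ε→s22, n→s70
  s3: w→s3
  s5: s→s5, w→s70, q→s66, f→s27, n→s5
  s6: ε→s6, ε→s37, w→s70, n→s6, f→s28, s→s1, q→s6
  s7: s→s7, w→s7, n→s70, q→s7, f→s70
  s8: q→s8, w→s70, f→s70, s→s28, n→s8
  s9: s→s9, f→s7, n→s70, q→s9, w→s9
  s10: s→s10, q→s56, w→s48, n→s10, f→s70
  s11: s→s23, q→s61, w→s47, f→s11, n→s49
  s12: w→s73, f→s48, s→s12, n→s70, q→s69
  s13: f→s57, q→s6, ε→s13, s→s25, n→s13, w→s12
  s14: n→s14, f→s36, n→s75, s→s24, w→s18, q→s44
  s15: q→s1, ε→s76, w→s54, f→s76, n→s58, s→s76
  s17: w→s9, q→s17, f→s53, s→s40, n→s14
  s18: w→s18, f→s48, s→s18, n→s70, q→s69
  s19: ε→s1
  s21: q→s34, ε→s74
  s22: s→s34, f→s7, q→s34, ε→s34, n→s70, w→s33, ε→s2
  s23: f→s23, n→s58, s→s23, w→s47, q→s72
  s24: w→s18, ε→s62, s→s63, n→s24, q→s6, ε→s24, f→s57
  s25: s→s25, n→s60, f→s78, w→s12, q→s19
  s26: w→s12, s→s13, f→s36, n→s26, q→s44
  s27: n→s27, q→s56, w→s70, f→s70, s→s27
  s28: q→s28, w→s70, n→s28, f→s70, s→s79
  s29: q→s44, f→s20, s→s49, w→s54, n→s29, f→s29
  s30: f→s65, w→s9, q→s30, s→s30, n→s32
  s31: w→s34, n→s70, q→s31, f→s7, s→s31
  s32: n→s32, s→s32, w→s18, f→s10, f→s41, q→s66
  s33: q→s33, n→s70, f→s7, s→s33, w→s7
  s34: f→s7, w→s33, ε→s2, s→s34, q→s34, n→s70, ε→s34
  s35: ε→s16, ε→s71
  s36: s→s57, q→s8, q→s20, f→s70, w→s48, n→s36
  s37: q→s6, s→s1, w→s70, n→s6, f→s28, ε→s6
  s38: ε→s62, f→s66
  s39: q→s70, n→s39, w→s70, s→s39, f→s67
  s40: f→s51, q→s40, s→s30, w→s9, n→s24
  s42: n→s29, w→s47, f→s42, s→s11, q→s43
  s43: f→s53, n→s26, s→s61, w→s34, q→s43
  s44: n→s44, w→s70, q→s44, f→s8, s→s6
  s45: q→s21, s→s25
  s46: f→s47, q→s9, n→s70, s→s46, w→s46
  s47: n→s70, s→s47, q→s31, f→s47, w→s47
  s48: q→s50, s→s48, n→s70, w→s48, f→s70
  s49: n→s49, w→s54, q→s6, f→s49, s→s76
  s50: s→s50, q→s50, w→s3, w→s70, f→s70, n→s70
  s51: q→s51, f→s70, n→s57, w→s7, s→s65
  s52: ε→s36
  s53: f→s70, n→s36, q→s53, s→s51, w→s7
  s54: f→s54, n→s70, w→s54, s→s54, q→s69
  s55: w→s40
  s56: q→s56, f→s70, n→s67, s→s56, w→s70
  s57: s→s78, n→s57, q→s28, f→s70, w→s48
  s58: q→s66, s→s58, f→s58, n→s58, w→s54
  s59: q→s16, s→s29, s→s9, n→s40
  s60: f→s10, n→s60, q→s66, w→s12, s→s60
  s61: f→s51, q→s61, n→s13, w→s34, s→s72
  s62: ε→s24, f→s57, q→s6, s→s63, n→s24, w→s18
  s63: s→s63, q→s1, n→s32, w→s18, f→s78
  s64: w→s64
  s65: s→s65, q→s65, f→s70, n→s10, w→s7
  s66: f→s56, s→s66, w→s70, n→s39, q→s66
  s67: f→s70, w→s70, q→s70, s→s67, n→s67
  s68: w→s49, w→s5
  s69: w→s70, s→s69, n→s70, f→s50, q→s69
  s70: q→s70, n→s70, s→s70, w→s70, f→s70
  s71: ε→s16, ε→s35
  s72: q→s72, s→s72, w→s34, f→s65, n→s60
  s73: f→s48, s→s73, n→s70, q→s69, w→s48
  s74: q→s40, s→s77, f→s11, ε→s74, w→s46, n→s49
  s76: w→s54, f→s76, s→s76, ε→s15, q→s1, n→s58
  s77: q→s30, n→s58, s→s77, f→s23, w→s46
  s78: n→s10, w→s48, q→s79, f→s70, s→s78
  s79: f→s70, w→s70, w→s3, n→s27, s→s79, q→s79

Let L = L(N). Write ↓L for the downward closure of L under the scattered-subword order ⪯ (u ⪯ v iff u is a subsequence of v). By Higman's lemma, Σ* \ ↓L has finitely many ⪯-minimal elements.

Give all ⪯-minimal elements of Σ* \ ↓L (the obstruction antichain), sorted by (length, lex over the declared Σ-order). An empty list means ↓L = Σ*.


min(Σ*\↓L) = [wn, qff, nqw, ssnqnq, fqwwwf].

|Q|=80, |F|=62, |δ|=358 (24 ε).
min D↑ (58 st, q0=0, F={11}): 0:s→1,w→2,q→3,n→4,f→5 1:s→6,w→2,q→7,n→8,f→9 2:s→2,w→2,q→10,n→11,f→12 3:s→7,w→10,q→3,n→13,f→14 4:s→8,w→15,q→16,n→4,f→4 5:s→9,w→12,q→17,n→4,f→5 6:s→6,w→2,q→18,n→19,f→20 7:s→18,w→10,q→7,n→21,f→22 8:s→23,w→15,q→24,n→8,f→8 9:s→20,w→12,q→25,n→8,f→9 10:s→10,w→10,q→10,n→11,f→26 11:s→11,w→11,q→11,n→11,f→11 12:s→12,w→12,q→27,n→11,f→12 13:s→21,w→28,q→16,n→13,f→29 14:s→22,w→26,q→14,n→29,f→11 15:s→15,w→15,q→30,n→11,f→15 16:s→24,w→11,q→16,n→16,f→31 17:s→25,w→32,q→17,n→33,f→14 18:s→18,w→10,q→18,n→34,f→35 19:s→19,w→15,q→36,n→19,f→19 20:s→20,w→12,q→37,n→19,f→20 21:s→38,w→28,q→24,n→21,f→39 22:s→35,w→26,q→22,n→39,f→11 23:s→23,w→15,q→40,n→19,f→23 24:s→40,w→11,q→24,n→24,f→41 25:s→37,w→32,q→25,n→42,f→22 26:s→26,w→26,q→26,n→11,f→11 27:s→27,w→32,q→27,n→11,f→26 28:s→28,w→28,q→30,n→11,f→43 29:s→39,w→43,q→31,n→29,f→11 30:s→30,w→11,q→30,n→11,f→44 31:s→41,w→11,q→31,n→31,f→11 32:s→32,w→45,q→32,n→11,f→26 33:s→42,w→46,q→16,n→33,f→29 34:s→34,w→28,q→36,n→34,f→47 35:s→35,w→26,q→35,n→47,f→11 36:s→36,w→11,q→36,n→48,f→49 37:s→37,w→32,q→37,n→50,f→35 38:s→38,w→28,q→40,n→34,f→51 39:s→51,w→43,q→41,n→39,f→11 40:s→40,w→11,q→40,n→52,f→53 41:s→53,w→11,q→41,n→41,f→11 42:s→54,w→46,q→24,n→42,f→39 43:s→43,w→43,q→44,n→11,f→11 44:s→44,w→11,q→44,n→11,f→11 45:s→45,w→26,q→45,n→11,f→26 46:s→46,w→55,q→30,n→11,f→43 47:s→47,w→43,q→49,n→47,f→11 48:s→48,w→11,q→11,n→48,f→56 49:s→49,w→11,q→49,n→56,f→11 50:s→50,w→46,q→36,n→50,f→47 51:s→51,w→43,q→53,n→47,f→11 52:s→52,w→11,q→36,n→52,f→57 53:s→53,w→11,q→53,n→57,f→11 54:s→54,w→46,q→40,n→50,f→51 55:s→55,w→43,q→30,n→11,f→43 56:s→56,w→11,q→11,n→56,f→11 57:s→57,w→11,q→49,n→57,f→11.
'wn': N↓-sim [68, 18, 1] end={s70} ∉↓L; 2/2 del acc.
'qff': |S_i|=[68, 54, 20, 1] end={s70} ∉↓L; 3/3 del acc.
'nqw': N↓-sim [68, 44, 19, 2] end={s3,s70} ∉↓L; 3/3 deletions ∈↓L.
'ssnqnq': run [68, 55, 42, 20, 8, 3, 1] end={s70} rej; 6/6 del acc.
'fqwwwf': run [68, 53, 42, 12, 8, 5, 1] end={s70} ∉↓L; 6/6 single-dels accept.
5 obstructions.


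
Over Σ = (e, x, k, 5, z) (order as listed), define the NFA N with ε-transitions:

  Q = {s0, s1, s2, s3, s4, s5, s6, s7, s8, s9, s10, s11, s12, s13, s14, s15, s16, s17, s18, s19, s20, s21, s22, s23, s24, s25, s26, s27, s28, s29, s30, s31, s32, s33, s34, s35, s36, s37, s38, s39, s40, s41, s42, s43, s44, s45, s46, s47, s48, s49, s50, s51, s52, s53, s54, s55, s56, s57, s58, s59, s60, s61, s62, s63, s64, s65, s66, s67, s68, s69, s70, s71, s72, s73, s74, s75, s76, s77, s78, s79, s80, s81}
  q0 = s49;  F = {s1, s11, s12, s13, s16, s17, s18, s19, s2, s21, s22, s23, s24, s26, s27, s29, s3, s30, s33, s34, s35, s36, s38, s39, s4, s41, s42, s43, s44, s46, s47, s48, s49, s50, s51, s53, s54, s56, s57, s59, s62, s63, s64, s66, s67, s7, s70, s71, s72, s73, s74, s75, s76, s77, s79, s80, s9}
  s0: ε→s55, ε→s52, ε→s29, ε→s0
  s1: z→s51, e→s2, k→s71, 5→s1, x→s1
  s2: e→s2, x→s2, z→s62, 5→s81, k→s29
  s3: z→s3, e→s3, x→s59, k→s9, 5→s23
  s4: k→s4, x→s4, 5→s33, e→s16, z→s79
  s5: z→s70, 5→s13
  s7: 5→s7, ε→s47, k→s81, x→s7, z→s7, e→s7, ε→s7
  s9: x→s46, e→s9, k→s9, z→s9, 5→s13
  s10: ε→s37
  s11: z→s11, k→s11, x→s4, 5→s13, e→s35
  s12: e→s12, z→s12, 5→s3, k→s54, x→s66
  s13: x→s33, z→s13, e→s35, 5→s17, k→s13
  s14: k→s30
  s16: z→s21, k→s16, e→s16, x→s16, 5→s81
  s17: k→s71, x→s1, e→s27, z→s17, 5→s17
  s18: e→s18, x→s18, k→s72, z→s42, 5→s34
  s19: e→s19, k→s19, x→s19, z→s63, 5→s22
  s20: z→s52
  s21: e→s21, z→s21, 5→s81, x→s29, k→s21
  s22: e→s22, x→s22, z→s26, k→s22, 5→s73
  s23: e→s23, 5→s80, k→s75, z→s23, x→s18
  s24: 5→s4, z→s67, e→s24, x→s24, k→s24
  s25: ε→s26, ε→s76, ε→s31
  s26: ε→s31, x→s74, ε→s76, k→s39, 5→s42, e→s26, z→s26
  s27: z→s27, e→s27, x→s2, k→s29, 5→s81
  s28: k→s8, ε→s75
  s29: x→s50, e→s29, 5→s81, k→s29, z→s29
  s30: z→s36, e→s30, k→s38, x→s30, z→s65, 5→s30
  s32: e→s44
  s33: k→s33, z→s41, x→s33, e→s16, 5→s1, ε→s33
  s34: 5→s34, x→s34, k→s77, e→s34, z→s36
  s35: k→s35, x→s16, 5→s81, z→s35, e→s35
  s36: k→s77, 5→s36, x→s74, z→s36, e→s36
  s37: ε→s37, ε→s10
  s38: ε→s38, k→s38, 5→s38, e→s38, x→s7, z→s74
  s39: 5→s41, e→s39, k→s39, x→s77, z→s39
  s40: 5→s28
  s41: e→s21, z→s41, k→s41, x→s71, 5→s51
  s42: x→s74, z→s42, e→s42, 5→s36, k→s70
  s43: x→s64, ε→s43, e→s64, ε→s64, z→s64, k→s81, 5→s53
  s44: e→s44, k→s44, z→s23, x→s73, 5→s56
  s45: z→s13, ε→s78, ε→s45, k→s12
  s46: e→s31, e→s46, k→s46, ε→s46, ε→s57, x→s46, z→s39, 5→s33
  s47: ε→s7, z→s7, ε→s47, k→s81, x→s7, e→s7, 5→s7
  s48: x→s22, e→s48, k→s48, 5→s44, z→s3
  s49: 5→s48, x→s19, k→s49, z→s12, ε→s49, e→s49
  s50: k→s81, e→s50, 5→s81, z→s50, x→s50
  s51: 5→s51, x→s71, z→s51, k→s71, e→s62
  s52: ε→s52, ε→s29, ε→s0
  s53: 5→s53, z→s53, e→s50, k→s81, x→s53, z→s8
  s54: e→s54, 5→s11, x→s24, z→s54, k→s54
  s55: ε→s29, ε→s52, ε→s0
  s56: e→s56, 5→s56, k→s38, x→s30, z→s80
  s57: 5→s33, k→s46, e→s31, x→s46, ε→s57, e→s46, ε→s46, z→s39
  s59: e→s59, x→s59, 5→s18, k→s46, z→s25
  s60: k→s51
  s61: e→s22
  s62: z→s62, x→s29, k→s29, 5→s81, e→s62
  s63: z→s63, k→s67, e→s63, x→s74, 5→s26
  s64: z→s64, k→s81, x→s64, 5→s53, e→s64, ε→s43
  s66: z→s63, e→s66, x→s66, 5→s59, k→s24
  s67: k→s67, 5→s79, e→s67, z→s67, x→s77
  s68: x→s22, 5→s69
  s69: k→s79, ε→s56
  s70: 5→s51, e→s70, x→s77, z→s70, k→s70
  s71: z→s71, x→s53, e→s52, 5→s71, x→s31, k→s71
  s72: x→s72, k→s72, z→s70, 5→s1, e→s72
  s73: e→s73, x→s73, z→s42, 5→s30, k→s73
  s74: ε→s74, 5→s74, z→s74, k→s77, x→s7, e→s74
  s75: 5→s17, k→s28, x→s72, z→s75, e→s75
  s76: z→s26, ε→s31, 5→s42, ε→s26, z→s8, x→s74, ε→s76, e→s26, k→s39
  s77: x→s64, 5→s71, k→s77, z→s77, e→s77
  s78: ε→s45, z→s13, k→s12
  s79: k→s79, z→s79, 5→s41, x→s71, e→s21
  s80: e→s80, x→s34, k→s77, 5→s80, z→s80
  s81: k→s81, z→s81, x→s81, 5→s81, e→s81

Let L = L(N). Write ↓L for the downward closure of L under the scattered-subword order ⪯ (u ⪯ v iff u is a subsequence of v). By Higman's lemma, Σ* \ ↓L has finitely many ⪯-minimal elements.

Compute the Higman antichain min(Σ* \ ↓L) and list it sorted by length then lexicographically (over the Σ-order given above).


|Q|=82, |F|=57, |δ|=353 (41 ε).
min D↑ (54 st, q0=0, F={37}): 0:e→0,x→1,k→0,5→2,z→3 1:e→1,x→1,k→1,5→4,z→5 2:e→2,x→4,k→2,5→6,z→7 3:e→3,x→8,k→9,5→7,z→3 4:e→4,x→4,k→4,5→10,z→11 5:e→5,x→12,k→13,5→11,z→5 6:e→6,x→10,k→6,5→14,z→15 7:e→7,x→16,k→17,5→15,z→7 8:e→8,x→8,k→18,5→16,z→5 9:e→9,x→18,k→9,5→19,z→9 10:e→10,x→10,k→10,5→20,z→21 11:e→11,x→12,k→22,5→21,z→11 12:e→12,x→23,k→24,5→12,z→12 13:e→13,x→24,k→13,5→25,z→13 14:e→14,x→20,k→26,5→14,z→27 15:e→15,x→28,k→29,5→27,z→15 16:e→16,x→16,k→30,5→28,z→11 17:e→17,x→30,k→17,5→31,z→17 18:e→18,x→18,k→18,5→32,z→13 19:e→33,x→32,k→19,5→31,z→19 20:e→20,x→20,k→26,5→20,z→34 21:e→21,x→12,k→35,5→34,z→21 22:e→22,x→24,k→22,5→36,z→22 23:e→23,x→23,k→37,5→23,z→23 24:e→24,x→38,k→24,5→39,z→24 25:e→40,x→39,k→25,5→36,z→25 26:e→26,x→23,k→26,5→26,z→12 27:e→27,x→41,k→24,5→27,z→27 28:e→28,x→28,k→42,5→41,z→21 29:e→29,x→42,k→29,5→43,z→29 30:e→30,x→30,k→30,5→44,z→22 31:e→33,x→44,k→31,5→43,z→31 32:e→45,x→32,k→32,5→44,z→25 33:e→33,x→45,k→33,5→37,z→33 34:e→34,x→12,k→24,5→34,z→34 35:e→35,x→24,k→35,5→46,z→35 36:e→40,x→39,k→36,5→46,z→36 37:e→37,x→37,k→37,5→37,z→37 38:e→38,x→38,k→37,5→47,z→38 39:e→48,x→47,k→39,5→39,z→39 40:e→40,x→48,k→40,5→37,z→40 41:e→41,x→41,k→24,5→41,z→34 42:e→42,x→42,k→42,5→49,z→35 43:e→50,x→49,k→39,5→43,z→43 44:e→45,x→44,k→44,5→49,z→36 45:e→45,x→45,k→45,5→37,z→40 46:e→51,x→39,k→39,5→46,z→46 47:e→52,x→47,k→37,5→47,z→47 48:e→48,x→52,k→48,5→37,z→48 49:e→53,x→49,k→39,5→49,z→46 50:e→50,x→53,k→48,5→37,z→50 51:e→51,x→48,k→48,5→37,z→51 52:e→52,x→52,k→37,5→37,z→52 53:e→53,x→53,k→48,5→37,z→51 (ε-aug+det+¬).
'xzxxk': N↓-sim [66, 49, 31, 16, 9, 1] end={s81} ∉↓L; 5/5 deletions ∈↓L.
'zk5e5': N↓-sim [66, 57, 39, 25, 12, 1] end={s81} — reject; 5/5 deletions ∈↓L.
'555kxk': run [66, 58, 44, 29, 17, 9, 1] end={s81} rej; 6/6 deletions ∈↓L.
3 obstructions.

A = [xzxxk, zk5e5, 555kxk].
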